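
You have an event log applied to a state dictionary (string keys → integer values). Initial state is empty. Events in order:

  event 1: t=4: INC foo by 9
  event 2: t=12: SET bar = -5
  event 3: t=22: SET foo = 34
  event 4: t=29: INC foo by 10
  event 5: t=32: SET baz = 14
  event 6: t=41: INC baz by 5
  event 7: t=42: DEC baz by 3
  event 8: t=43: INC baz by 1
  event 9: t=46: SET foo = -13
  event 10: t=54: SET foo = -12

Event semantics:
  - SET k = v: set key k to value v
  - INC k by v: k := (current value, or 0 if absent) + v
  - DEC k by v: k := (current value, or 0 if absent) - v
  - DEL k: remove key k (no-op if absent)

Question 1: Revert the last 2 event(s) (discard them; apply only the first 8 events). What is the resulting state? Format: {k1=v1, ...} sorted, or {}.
Keep first 8 events (discard last 2):
  after event 1 (t=4: INC foo by 9): {foo=9}
  after event 2 (t=12: SET bar = -5): {bar=-5, foo=9}
  after event 3 (t=22: SET foo = 34): {bar=-5, foo=34}
  after event 4 (t=29: INC foo by 10): {bar=-5, foo=44}
  after event 5 (t=32: SET baz = 14): {bar=-5, baz=14, foo=44}
  after event 6 (t=41: INC baz by 5): {bar=-5, baz=19, foo=44}
  after event 7 (t=42: DEC baz by 3): {bar=-5, baz=16, foo=44}
  after event 8 (t=43: INC baz by 1): {bar=-5, baz=17, foo=44}

Answer: {bar=-5, baz=17, foo=44}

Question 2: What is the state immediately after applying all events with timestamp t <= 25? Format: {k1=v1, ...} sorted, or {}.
Apply events with t <= 25 (3 events):
  after event 1 (t=4: INC foo by 9): {foo=9}
  after event 2 (t=12: SET bar = -5): {bar=-5, foo=9}
  after event 3 (t=22: SET foo = 34): {bar=-5, foo=34}

Answer: {bar=-5, foo=34}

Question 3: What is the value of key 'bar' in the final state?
Answer: -5

Derivation:
Track key 'bar' through all 10 events:
  event 1 (t=4: INC foo by 9): bar unchanged
  event 2 (t=12: SET bar = -5): bar (absent) -> -5
  event 3 (t=22: SET foo = 34): bar unchanged
  event 4 (t=29: INC foo by 10): bar unchanged
  event 5 (t=32: SET baz = 14): bar unchanged
  event 6 (t=41: INC baz by 5): bar unchanged
  event 7 (t=42: DEC baz by 3): bar unchanged
  event 8 (t=43: INC baz by 1): bar unchanged
  event 9 (t=46: SET foo = -13): bar unchanged
  event 10 (t=54: SET foo = -12): bar unchanged
Final: bar = -5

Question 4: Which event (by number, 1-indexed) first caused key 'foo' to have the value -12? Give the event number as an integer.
Looking for first event where foo becomes -12:
  event 1: foo = 9
  event 2: foo = 9
  event 3: foo = 34
  event 4: foo = 44
  event 5: foo = 44
  event 6: foo = 44
  event 7: foo = 44
  event 8: foo = 44
  event 9: foo = -13
  event 10: foo -13 -> -12  <-- first match

Answer: 10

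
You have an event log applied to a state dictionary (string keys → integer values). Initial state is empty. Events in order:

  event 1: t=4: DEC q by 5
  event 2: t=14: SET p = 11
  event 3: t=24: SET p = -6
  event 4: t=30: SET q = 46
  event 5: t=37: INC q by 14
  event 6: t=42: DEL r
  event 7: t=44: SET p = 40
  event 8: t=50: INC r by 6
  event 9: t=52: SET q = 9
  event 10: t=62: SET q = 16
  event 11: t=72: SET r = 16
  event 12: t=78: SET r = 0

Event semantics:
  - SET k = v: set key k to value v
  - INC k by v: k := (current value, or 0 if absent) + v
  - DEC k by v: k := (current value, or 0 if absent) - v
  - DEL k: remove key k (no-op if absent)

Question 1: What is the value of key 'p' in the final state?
Answer: 40

Derivation:
Track key 'p' through all 12 events:
  event 1 (t=4: DEC q by 5): p unchanged
  event 2 (t=14: SET p = 11): p (absent) -> 11
  event 3 (t=24: SET p = -6): p 11 -> -6
  event 4 (t=30: SET q = 46): p unchanged
  event 5 (t=37: INC q by 14): p unchanged
  event 6 (t=42: DEL r): p unchanged
  event 7 (t=44: SET p = 40): p -6 -> 40
  event 8 (t=50: INC r by 6): p unchanged
  event 9 (t=52: SET q = 9): p unchanged
  event 10 (t=62: SET q = 16): p unchanged
  event 11 (t=72: SET r = 16): p unchanged
  event 12 (t=78: SET r = 0): p unchanged
Final: p = 40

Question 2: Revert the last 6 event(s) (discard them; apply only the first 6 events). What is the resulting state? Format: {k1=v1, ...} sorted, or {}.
Answer: {p=-6, q=60}

Derivation:
Keep first 6 events (discard last 6):
  after event 1 (t=4: DEC q by 5): {q=-5}
  after event 2 (t=14: SET p = 11): {p=11, q=-5}
  after event 3 (t=24: SET p = -6): {p=-6, q=-5}
  after event 4 (t=30: SET q = 46): {p=-6, q=46}
  after event 5 (t=37: INC q by 14): {p=-6, q=60}
  after event 6 (t=42: DEL r): {p=-6, q=60}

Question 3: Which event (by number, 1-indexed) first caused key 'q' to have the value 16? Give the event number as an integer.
Answer: 10

Derivation:
Looking for first event where q becomes 16:
  event 1: q = -5
  event 2: q = -5
  event 3: q = -5
  event 4: q = 46
  event 5: q = 60
  event 6: q = 60
  event 7: q = 60
  event 8: q = 60
  event 9: q = 9
  event 10: q 9 -> 16  <-- first match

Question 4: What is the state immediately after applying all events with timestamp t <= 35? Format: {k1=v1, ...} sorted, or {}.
Apply events with t <= 35 (4 events):
  after event 1 (t=4: DEC q by 5): {q=-5}
  after event 2 (t=14: SET p = 11): {p=11, q=-5}
  after event 3 (t=24: SET p = -6): {p=-6, q=-5}
  after event 4 (t=30: SET q = 46): {p=-6, q=46}

Answer: {p=-6, q=46}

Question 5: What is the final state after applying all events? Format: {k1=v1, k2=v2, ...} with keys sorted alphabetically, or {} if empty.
Answer: {p=40, q=16, r=0}

Derivation:
  after event 1 (t=4: DEC q by 5): {q=-5}
  after event 2 (t=14: SET p = 11): {p=11, q=-5}
  after event 3 (t=24: SET p = -6): {p=-6, q=-5}
  after event 4 (t=30: SET q = 46): {p=-6, q=46}
  after event 5 (t=37: INC q by 14): {p=-6, q=60}
  after event 6 (t=42: DEL r): {p=-6, q=60}
  after event 7 (t=44: SET p = 40): {p=40, q=60}
  after event 8 (t=50: INC r by 6): {p=40, q=60, r=6}
  after event 9 (t=52: SET q = 9): {p=40, q=9, r=6}
  after event 10 (t=62: SET q = 16): {p=40, q=16, r=6}
  after event 11 (t=72: SET r = 16): {p=40, q=16, r=16}
  after event 12 (t=78: SET r = 0): {p=40, q=16, r=0}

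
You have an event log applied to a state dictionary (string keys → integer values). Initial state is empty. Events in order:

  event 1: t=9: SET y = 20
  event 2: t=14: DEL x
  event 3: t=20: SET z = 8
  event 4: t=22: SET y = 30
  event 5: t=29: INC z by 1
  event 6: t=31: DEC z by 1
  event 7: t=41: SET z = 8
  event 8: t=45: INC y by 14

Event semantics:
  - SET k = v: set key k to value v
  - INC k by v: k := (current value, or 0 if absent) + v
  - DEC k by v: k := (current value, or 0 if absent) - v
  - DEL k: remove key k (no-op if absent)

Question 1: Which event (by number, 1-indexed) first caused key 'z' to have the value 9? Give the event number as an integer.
Answer: 5

Derivation:
Looking for first event where z becomes 9:
  event 3: z = 8
  event 4: z = 8
  event 5: z 8 -> 9  <-- first match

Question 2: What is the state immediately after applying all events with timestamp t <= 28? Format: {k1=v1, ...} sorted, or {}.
Apply events with t <= 28 (4 events):
  after event 1 (t=9: SET y = 20): {y=20}
  after event 2 (t=14: DEL x): {y=20}
  after event 3 (t=20: SET z = 8): {y=20, z=8}
  after event 4 (t=22: SET y = 30): {y=30, z=8}

Answer: {y=30, z=8}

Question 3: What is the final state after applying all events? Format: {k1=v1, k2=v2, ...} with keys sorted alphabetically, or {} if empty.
  after event 1 (t=9: SET y = 20): {y=20}
  after event 2 (t=14: DEL x): {y=20}
  after event 3 (t=20: SET z = 8): {y=20, z=8}
  after event 4 (t=22: SET y = 30): {y=30, z=8}
  after event 5 (t=29: INC z by 1): {y=30, z=9}
  after event 6 (t=31: DEC z by 1): {y=30, z=8}
  after event 7 (t=41: SET z = 8): {y=30, z=8}
  after event 8 (t=45: INC y by 14): {y=44, z=8}

Answer: {y=44, z=8}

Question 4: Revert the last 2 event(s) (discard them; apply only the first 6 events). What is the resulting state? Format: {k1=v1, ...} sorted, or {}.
Answer: {y=30, z=8}

Derivation:
Keep first 6 events (discard last 2):
  after event 1 (t=9: SET y = 20): {y=20}
  after event 2 (t=14: DEL x): {y=20}
  after event 3 (t=20: SET z = 8): {y=20, z=8}
  after event 4 (t=22: SET y = 30): {y=30, z=8}
  after event 5 (t=29: INC z by 1): {y=30, z=9}
  after event 6 (t=31: DEC z by 1): {y=30, z=8}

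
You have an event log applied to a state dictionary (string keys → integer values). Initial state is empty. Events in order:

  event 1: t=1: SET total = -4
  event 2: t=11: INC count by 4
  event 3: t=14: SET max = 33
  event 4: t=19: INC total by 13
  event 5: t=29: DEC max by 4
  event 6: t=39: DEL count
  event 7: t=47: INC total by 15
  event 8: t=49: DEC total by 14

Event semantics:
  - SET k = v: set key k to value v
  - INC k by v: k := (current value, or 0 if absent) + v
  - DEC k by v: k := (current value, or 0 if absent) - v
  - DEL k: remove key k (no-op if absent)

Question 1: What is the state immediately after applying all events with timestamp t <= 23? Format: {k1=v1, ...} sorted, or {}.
Answer: {count=4, max=33, total=9}

Derivation:
Apply events with t <= 23 (4 events):
  after event 1 (t=1: SET total = -4): {total=-4}
  after event 2 (t=11: INC count by 4): {count=4, total=-4}
  after event 3 (t=14: SET max = 33): {count=4, max=33, total=-4}
  after event 4 (t=19: INC total by 13): {count=4, max=33, total=9}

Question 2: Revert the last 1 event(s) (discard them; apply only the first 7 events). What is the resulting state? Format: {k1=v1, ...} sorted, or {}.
Answer: {max=29, total=24}

Derivation:
Keep first 7 events (discard last 1):
  after event 1 (t=1: SET total = -4): {total=-4}
  after event 2 (t=11: INC count by 4): {count=4, total=-4}
  after event 3 (t=14: SET max = 33): {count=4, max=33, total=-4}
  after event 4 (t=19: INC total by 13): {count=4, max=33, total=9}
  after event 5 (t=29: DEC max by 4): {count=4, max=29, total=9}
  after event 6 (t=39: DEL count): {max=29, total=9}
  after event 7 (t=47: INC total by 15): {max=29, total=24}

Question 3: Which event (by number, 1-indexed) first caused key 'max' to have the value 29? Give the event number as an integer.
Looking for first event where max becomes 29:
  event 3: max = 33
  event 4: max = 33
  event 5: max 33 -> 29  <-- first match

Answer: 5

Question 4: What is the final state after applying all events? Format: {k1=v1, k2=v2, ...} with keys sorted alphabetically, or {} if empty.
Answer: {max=29, total=10}

Derivation:
  after event 1 (t=1: SET total = -4): {total=-4}
  after event 2 (t=11: INC count by 4): {count=4, total=-4}
  after event 3 (t=14: SET max = 33): {count=4, max=33, total=-4}
  after event 4 (t=19: INC total by 13): {count=4, max=33, total=9}
  after event 5 (t=29: DEC max by 4): {count=4, max=29, total=9}
  after event 6 (t=39: DEL count): {max=29, total=9}
  after event 7 (t=47: INC total by 15): {max=29, total=24}
  after event 8 (t=49: DEC total by 14): {max=29, total=10}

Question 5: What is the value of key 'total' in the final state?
Answer: 10

Derivation:
Track key 'total' through all 8 events:
  event 1 (t=1: SET total = -4): total (absent) -> -4
  event 2 (t=11: INC count by 4): total unchanged
  event 3 (t=14: SET max = 33): total unchanged
  event 4 (t=19: INC total by 13): total -4 -> 9
  event 5 (t=29: DEC max by 4): total unchanged
  event 6 (t=39: DEL count): total unchanged
  event 7 (t=47: INC total by 15): total 9 -> 24
  event 8 (t=49: DEC total by 14): total 24 -> 10
Final: total = 10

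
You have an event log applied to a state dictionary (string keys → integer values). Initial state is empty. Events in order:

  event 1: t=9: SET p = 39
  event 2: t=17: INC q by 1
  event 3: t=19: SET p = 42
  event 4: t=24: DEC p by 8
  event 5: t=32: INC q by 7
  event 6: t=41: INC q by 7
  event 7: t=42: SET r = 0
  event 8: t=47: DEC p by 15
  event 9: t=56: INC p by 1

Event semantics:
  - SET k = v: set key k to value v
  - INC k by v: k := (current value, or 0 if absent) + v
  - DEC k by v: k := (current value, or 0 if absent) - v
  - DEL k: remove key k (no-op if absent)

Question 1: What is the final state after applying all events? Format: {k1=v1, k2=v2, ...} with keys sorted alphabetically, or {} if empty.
  after event 1 (t=9: SET p = 39): {p=39}
  after event 2 (t=17: INC q by 1): {p=39, q=1}
  after event 3 (t=19: SET p = 42): {p=42, q=1}
  after event 4 (t=24: DEC p by 8): {p=34, q=1}
  after event 5 (t=32: INC q by 7): {p=34, q=8}
  after event 6 (t=41: INC q by 7): {p=34, q=15}
  after event 7 (t=42: SET r = 0): {p=34, q=15, r=0}
  after event 8 (t=47: DEC p by 15): {p=19, q=15, r=0}
  after event 9 (t=56: INC p by 1): {p=20, q=15, r=0}

Answer: {p=20, q=15, r=0}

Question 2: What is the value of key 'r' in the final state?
Track key 'r' through all 9 events:
  event 1 (t=9: SET p = 39): r unchanged
  event 2 (t=17: INC q by 1): r unchanged
  event 3 (t=19: SET p = 42): r unchanged
  event 4 (t=24: DEC p by 8): r unchanged
  event 5 (t=32: INC q by 7): r unchanged
  event 6 (t=41: INC q by 7): r unchanged
  event 7 (t=42: SET r = 0): r (absent) -> 0
  event 8 (t=47: DEC p by 15): r unchanged
  event 9 (t=56: INC p by 1): r unchanged
Final: r = 0

Answer: 0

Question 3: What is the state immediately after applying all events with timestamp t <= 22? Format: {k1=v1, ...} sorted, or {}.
Apply events with t <= 22 (3 events):
  after event 1 (t=9: SET p = 39): {p=39}
  after event 2 (t=17: INC q by 1): {p=39, q=1}
  after event 3 (t=19: SET p = 42): {p=42, q=1}

Answer: {p=42, q=1}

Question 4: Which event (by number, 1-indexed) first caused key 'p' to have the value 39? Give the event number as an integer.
Looking for first event where p becomes 39:
  event 1: p (absent) -> 39  <-- first match

Answer: 1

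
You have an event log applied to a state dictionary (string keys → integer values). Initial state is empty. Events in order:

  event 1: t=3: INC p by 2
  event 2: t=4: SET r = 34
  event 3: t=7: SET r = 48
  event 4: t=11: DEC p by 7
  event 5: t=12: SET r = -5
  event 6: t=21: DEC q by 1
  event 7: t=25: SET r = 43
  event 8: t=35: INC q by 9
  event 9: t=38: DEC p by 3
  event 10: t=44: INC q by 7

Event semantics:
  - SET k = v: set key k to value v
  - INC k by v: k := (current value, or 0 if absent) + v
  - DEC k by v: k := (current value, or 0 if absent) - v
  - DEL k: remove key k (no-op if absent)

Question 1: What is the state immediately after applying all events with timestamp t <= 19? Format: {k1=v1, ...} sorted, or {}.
Answer: {p=-5, r=-5}

Derivation:
Apply events with t <= 19 (5 events):
  after event 1 (t=3: INC p by 2): {p=2}
  after event 2 (t=4: SET r = 34): {p=2, r=34}
  after event 3 (t=7: SET r = 48): {p=2, r=48}
  after event 4 (t=11: DEC p by 7): {p=-5, r=48}
  after event 5 (t=12: SET r = -5): {p=-5, r=-5}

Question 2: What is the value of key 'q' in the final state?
Track key 'q' through all 10 events:
  event 1 (t=3: INC p by 2): q unchanged
  event 2 (t=4: SET r = 34): q unchanged
  event 3 (t=7: SET r = 48): q unchanged
  event 4 (t=11: DEC p by 7): q unchanged
  event 5 (t=12: SET r = -5): q unchanged
  event 6 (t=21: DEC q by 1): q (absent) -> -1
  event 7 (t=25: SET r = 43): q unchanged
  event 8 (t=35: INC q by 9): q -1 -> 8
  event 9 (t=38: DEC p by 3): q unchanged
  event 10 (t=44: INC q by 7): q 8 -> 15
Final: q = 15

Answer: 15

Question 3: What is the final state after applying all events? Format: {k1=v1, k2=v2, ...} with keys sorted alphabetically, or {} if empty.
Answer: {p=-8, q=15, r=43}

Derivation:
  after event 1 (t=3: INC p by 2): {p=2}
  after event 2 (t=4: SET r = 34): {p=2, r=34}
  after event 3 (t=7: SET r = 48): {p=2, r=48}
  after event 4 (t=11: DEC p by 7): {p=-5, r=48}
  after event 5 (t=12: SET r = -5): {p=-5, r=-5}
  after event 6 (t=21: DEC q by 1): {p=-5, q=-1, r=-5}
  after event 7 (t=25: SET r = 43): {p=-5, q=-1, r=43}
  after event 8 (t=35: INC q by 9): {p=-5, q=8, r=43}
  after event 9 (t=38: DEC p by 3): {p=-8, q=8, r=43}
  after event 10 (t=44: INC q by 7): {p=-8, q=15, r=43}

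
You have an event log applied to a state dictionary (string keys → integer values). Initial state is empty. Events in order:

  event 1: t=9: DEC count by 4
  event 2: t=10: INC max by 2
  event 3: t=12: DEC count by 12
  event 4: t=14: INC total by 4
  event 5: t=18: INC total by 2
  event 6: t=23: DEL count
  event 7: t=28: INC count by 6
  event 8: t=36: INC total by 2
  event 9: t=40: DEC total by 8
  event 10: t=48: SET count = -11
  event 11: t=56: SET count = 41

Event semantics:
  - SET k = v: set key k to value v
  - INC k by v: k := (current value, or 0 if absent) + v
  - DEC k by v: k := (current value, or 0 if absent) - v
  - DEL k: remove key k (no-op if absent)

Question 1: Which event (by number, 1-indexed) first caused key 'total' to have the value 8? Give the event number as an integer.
Looking for first event where total becomes 8:
  event 4: total = 4
  event 5: total = 6
  event 6: total = 6
  event 7: total = 6
  event 8: total 6 -> 8  <-- first match

Answer: 8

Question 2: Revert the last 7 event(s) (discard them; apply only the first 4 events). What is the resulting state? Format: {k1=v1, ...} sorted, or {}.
Answer: {count=-16, max=2, total=4}

Derivation:
Keep first 4 events (discard last 7):
  after event 1 (t=9: DEC count by 4): {count=-4}
  after event 2 (t=10: INC max by 2): {count=-4, max=2}
  after event 3 (t=12: DEC count by 12): {count=-16, max=2}
  after event 4 (t=14: INC total by 4): {count=-16, max=2, total=4}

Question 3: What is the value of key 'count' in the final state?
Answer: 41

Derivation:
Track key 'count' through all 11 events:
  event 1 (t=9: DEC count by 4): count (absent) -> -4
  event 2 (t=10: INC max by 2): count unchanged
  event 3 (t=12: DEC count by 12): count -4 -> -16
  event 4 (t=14: INC total by 4): count unchanged
  event 5 (t=18: INC total by 2): count unchanged
  event 6 (t=23: DEL count): count -16 -> (absent)
  event 7 (t=28: INC count by 6): count (absent) -> 6
  event 8 (t=36: INC total by 2): count unchanged
  event 9 (t=40: DEC total by 8): count unchanged
  event 10 (t=48: SET count = -11): count 6 -> -11
  event 11 (t=56: SET count = 41): count -11 -> 41
Final: count = 41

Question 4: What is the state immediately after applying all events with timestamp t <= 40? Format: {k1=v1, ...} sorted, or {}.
Answer: {count=6, max=2, total=0}

Derivation:
Apply events with t <= 40 (9 events):
  after event 1 (t=9: DEC count by 4): {count=-4}
  after event 2 (t=10: INC max by 2): {count=-4, max=2}
  after event 3 (t=12: DEC count by 12): {count=-16, max=2}
  after event 4 (t=14: INC total by 4): {count=-16, max=2, total=4}
  after event 5 (t=18: INC total by 2): {count=-16, max=2, total=6}
  after event 6 (t=23: DEL count): {max=2, total=6}
  after event 7 (t=28: INC count by 6): {count=6, max=2, total=6}
  after event 8 (t=36: INC total by 2): {count=6, max=2, total=8}
  after event 9 (t=40: DEC total by 8): {count=6, max=2, total=0}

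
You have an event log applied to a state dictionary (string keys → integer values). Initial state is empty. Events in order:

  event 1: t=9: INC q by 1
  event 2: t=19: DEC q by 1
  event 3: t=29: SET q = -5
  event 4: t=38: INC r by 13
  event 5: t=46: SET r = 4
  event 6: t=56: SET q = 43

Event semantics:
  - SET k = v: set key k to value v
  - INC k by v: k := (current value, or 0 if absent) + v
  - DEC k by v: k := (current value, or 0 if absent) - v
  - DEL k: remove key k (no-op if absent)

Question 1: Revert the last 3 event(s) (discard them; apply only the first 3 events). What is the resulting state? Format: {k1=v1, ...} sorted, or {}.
Keep first 3 events (discard last 3):
  after event 1 (t=9: INC q by 1): {q=1}
  after event 2 (t=19: DEC q by 1): {q=0}
  after event 3 (t=29: SET q = -5): {q=-5}

Answer: {q=-5}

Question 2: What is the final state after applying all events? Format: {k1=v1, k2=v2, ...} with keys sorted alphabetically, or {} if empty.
Answer: {q=43, r=4}

Derivation:
  after event 1 (t=9: INC q by 1): {q=1}
  after event 2 (t=19: DEC q by 1): {q=0}
  after event 3 (t=29: SET q = -5): {q=-5}
  after event 4 (t=38: INC r by 13): {q=-5, r=13}
  after event 5 (t=46: SET r = 4): {q=-5, r=4}
  after event 6 (t=56: SET q = 43): {q=43, r=4}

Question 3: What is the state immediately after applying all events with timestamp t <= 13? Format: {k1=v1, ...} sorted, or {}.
Apply events with t <= 13 (1 events):
  after event 1 (t=9: INC q by 1): {q=1}

Answer: {q=1}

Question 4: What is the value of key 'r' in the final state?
Answer: 4

Derivation:
Track key 'r' through all 6 events:
  event 1 (t=9: INC q by 1): r unchanged
  event 2 (t=19: DEC q by 1): r unchanged
  event 3 (t=29: SET q = -5): r unchanged
  event 4 (t=38: INC r by 13): r (absent) -> 13
  event 5 (t=46: SET r = 4): r 13 -> 4
  event 6 (t=56: SET q = 43): r unchanged
Final: r = 4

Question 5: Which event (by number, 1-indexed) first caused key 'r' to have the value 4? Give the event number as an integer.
Answer: 5

Derivation:
Looking for first event where r becomes 4:
  event 4: r = 13
  event 5: r 13 -> 4  <-- first match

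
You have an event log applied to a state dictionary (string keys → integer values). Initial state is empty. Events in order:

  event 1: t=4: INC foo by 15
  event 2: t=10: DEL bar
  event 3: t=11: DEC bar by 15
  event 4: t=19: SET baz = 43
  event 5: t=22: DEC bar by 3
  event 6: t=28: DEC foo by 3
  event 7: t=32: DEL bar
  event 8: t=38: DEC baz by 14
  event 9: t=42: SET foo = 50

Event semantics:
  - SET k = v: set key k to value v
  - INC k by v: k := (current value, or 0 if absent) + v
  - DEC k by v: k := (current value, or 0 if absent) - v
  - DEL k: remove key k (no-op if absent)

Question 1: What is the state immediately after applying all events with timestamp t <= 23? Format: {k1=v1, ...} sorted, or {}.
Answer: {bar=-18, baz=43, foo=15}

Derivation:
Apply events with t <= 23 (5 events):
  after event 1 (t=4: INC foo by 15): {foo=15}
  after event 2 (t=10: DEL bar): {foo=15}
  after event 3 (t=11: DEC bar by 15): {bar=-15, foo=15}
  after event 4 (t=19: SET baz = 43): {bar=-15, baz=43, foo=15}
  after event 5 (t=22: DEC bar by 3): {bar=-18, baz=43, foo=15}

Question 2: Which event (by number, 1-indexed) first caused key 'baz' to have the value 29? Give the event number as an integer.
Looking for first event where baz becomes 29:
  event 4: baz = 43
  event 5: baz = 43
  event 6: baz = 43
  event 7: baz = 43
  event 8: baz 43 -> 29  <-- first match

Answer: 8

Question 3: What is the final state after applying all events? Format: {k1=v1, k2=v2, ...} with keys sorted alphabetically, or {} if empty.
Answer: {baz=29, foo=50}

Derivation:
  after event 1 (t=4: INC foo by 15): {foo=15}
  after event 2 (t=10: DEL bar): {foo=15}
  after event 3 (t=11: DEC bar by 15): {bar=-15, foo=15}
  after event 4 (t=19: SET baz = 43): {bar=-15, baz=43, foo=15}
  after event 5 (t=22: DEC bar by 3): {bar=-18, baz=43, foo=15}
  after event 6 (t=28: DEC foo by 3): {bar=-18, baz=43, foo=12}
  after event 7 (t=32: DEL bar): {baz=43, foo=12}
  after event 8 (t=38: DEC baz by 14): {baz=29, foo=12}
  after event 9 (t=42: SET foo = 50): {baz=29, foo=50}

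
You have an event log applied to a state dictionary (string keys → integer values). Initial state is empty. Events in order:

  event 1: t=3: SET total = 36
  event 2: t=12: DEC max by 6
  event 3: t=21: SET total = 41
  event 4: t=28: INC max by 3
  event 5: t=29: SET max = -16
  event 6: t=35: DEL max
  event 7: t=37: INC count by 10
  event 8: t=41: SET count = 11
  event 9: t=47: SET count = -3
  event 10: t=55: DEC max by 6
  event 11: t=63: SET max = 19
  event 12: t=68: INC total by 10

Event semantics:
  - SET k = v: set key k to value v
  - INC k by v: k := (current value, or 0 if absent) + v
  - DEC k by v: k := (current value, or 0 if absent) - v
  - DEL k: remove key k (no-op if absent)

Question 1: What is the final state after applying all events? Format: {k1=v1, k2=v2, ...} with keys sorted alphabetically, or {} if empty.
  after event 1 (t=3: SET total = 36): {total=36}
  after event 2 (t=12: DEC max by 6): {max=-6, total=36}
  after event 3 (t=21: SET total = 41): {max=-6, total=41}
  after event 4 (t=28: INC max by 3): {max=-3, total=41}
  after event 5 (t=29: SET max = -16): {max=-16, total=41}
  after event 6 (t=35: DEL max): {total=41}
  after event 7 (t=37: INC count by 10): {count=10, total=41}
  after event 8 (t=41: SET count = 11): {count=11, total=41}
  after event 9 (t=47: SET count = -3): {count=-3, total=41}
  after event 10 (t=55: DEC max by 6): {count=-3, max=-6, total=41}
  after event 11 (t=63: SET max = 19): {count=-3, max=19, total=41}
  after event 12 (t=68: INC total by 10): {count=-3, max=19, total=51}

Answer: {count=-3, max=19, total=51}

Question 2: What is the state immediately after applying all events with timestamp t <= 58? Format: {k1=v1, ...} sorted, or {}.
Apply events with t <= 58 (10 events):
  after event 1 (t=3: SET total = 36): {total=36}
  after event 2 (t=12: DEC max by 6): {max=-6, total=36}
  after event 3 (t=21: SET total = 41): {max=-6, total=41}
  after event 4 (t=28: INC max by 3): {max=-3, total=41}
  after event 5 (t=29: SET max = -16): {max=-16, total=41}
  after event 6 (t=35: DEL max): {total=41}
  after event 7 (t=37: INC count by 10): {count=10, total=41}
  after event 8 (t=41: SET count = 11): {count=11, total=41}
  after event 9 (t=47: SET count = -3): {count=-3, total=41}
  after event 10 (t=55: DEC max by 6): {count=-3, max=-6, total=41}

Answer: {count=-3, max=-6, total=41}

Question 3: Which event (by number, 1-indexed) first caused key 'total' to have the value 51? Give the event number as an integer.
Answer: 12

Derivation:
Looking for first event where total becomes 51:
  event 1: total = 36
  event 2: total = 36
  event 3: total = 41
  event 4: total = 41
  event 5: total = 41
  event 6: total = 41
  event 7: total = 41
  event 8: total = 41
  event 9: total = 41
  event 10: total = 41
  event 11: total = 41
  event 12: total 41 -> 51  <-- first match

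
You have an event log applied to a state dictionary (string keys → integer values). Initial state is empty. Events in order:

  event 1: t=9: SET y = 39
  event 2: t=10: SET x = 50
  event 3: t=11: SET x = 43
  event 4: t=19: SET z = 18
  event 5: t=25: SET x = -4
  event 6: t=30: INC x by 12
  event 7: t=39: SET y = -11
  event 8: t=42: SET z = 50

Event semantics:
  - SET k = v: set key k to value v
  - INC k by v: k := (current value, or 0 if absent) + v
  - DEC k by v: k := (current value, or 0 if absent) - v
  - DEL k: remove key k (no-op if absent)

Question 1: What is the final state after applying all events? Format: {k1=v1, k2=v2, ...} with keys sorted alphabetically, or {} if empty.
Answer: {x=8, y=-11, z=50}

Derivation:
  after event 1 (t=9: SET y = 39): {y=39}
  after event 2 (t=10: SET x = 50): {x=50, y=39}
  after event 3 (t=11: SET x = 43): {x=43, y=39}
  after event 4 (t=19: SET z = 18): {x=43, y=39, z=18}
  after event 5 (t=25: SET x = -4): {x=-4, y=39, z=18}
  after event 6 (t=30: INC x by 12): {x=8, y=39, z=18}
  after event 7 (t=39: SET y = -11): {x=8, y=-11, z=18}
  after event 8 (t=42: SET z = 50): {x=8, y=-11, z=50}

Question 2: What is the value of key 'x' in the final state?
Track key 'x' through all 8 events:
  event 1 (t=9: SET y = 39): x unchanged
  event 2 (t=10: SET x = 50): x (absent) -> 50
  event 3 (t=11: SET x = 43): x 50 -> 43
  event 4 (t=19: SET z = 18): x unchanged
  event 5 (t=25: SET x = -4): x 43 -> -4
  event 6 (t=30: INC x by 12): x -4 -> 8
  event 7 (t=39: SET y = -11): x unchanged
  event 8 (t=42: SET z = 50): x unchanged
Final: x = 8

Answer: 8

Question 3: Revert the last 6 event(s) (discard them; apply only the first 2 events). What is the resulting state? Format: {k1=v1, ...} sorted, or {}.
Keep first 2 events (discard last 6):
  after event 1 (t=9: SET y = 39): {y=39}
  after event 2 (t=10: SET x = 50): {x=50, y=39}

Answer: {x=50, y=39}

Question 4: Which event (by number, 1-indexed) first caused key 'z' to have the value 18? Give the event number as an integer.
Looking for first event where z becomes 18:
  event 4: z (absent) -> 18  <-- first match

Answer: 4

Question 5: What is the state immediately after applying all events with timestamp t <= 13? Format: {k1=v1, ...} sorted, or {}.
Apply events with t <= 13 (3 events):
  after event 1 (t=9: SET y = 39): {y=39}
  after event 2 (t=10: SET x = 50): {x=50, y=39}
  after event 3 (t=11: SET x = 43): {x=43, y=39}

Answer: {x=43, y=39}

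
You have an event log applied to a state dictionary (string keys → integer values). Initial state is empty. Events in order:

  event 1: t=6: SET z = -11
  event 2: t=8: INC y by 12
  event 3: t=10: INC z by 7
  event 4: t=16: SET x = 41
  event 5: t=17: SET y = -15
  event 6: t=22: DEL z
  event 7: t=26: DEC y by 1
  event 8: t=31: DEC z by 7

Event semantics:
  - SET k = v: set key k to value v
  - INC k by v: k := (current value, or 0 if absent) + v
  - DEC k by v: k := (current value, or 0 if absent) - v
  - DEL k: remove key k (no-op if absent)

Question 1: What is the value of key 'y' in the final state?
Track key 'y' through all 8 events:
  event 1 (t=6: SET z = -11): y unchanged
  event 2 (t=8: INC y by 12): y (absent) -> 12
  event 3 (t=10: INC z by 7): y unchanged
  event 4 (t=16: SET x = 41): y unchanged
  event 5 (t=17: SET y = -15): y 12 -> -15
  event 6 (t=22: DEL z): y unchanged
  event 7 (t=26: DEC y by 1): y -15 -> -16
  event 8 (t=31: DEC z by 7): y unchanged
Final: y = -16

Answer: -16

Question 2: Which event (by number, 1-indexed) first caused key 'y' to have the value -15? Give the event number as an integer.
Answer: 5

Derivation:
Looking for first event where y becomes -15:
  event 2: y = 12
  event 3: y = 12
  event 4: y = 12
  event 5: y 12 -> -15  <-- first match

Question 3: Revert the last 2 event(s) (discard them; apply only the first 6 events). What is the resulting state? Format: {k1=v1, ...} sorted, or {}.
Keep first 6 events (discard last 2):
  after event 1 (t=6: SET z = -11): {z=-11}
  after event 2 (t=8: INC y by 12): {y=12, z=-11}
  after event 3 (t=10: INC z by 7): {y=12, z=-4}
  after event 4 (t=16: SET x = 41): {x=41, y=12, z=-4}
  after event 5 (t=17: SET y = -15): {x=41, y=-15, z=-4}
  after event 6 (t=22: DEL z): {x=41, y=-15}

Answer: {x=41, y=-15}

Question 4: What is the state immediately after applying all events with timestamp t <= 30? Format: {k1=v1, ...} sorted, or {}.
Apply events with t <= 30 (7 events):
  after event 1 (t=6: SET z = -11): {z=-11}
  after event 2 (t=8: INC y by 12): {y=12, z=-11}
  after event 3 (t=10: INC z by 7): {y=12, z=-4}
  after event 4 (t=16: SET x = 41): {x=41, y=12, z=-4}
  after event 5 (t=17: SET y = -15): {x=41, y=-15, z=-4}
  after event 6 (t=22: DEL z): {x=41, y=-15}
  after event 7 (t=26: DEC y by 1): {x=41, y=-16}

Answer: {x=41, y=-16}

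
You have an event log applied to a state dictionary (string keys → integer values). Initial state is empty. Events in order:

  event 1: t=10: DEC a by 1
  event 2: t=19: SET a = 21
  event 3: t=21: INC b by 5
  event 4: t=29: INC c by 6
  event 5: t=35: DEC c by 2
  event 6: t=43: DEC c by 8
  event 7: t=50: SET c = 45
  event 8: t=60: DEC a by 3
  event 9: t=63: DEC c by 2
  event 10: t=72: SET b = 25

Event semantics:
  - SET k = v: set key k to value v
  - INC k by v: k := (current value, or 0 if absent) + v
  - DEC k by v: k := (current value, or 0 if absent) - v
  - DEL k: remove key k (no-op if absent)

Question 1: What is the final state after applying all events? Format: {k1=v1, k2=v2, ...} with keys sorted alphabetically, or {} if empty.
Answer: {a=18, b=25, c=43}

Derivation:
  after event 1 (t=10: DEC a by 1): {a=-1}
  after event 2 (t=19: SET a = 21): {a=21}
  after event 3 (t=21: INC b by 5): {a=21, b=5}
  after event 4 (t=29: INC c by 6): {a=21, b=5, c=6}
  after event 5 (t=35: DEC c by 2): {a=21, b=5, c=4}
  after event 6 (t=43: DEC c by 8): {a=21, b=5, c=-4}
  after event 7 (t=50: SET c = 45): {a=21, b=5, c=45}
  after event 8 (t=60: DEC a by 3): {a=18, b=5, c=45}
  after event 9 (t=63: DEC c by 2): {a=18, b=5, c=43}
  after event 10 (t=72: SET b = 25): {a=18, b=25, c=43}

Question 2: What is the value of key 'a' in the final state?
Track key 'a' through all 10 events:
  event 1 (t=10: DEC a by 1): a (absent) -> -1
  event 2 (t=19: SET a = 21): a -1 -> 21
  event 3 (t=21: INC b by 5): a unchanged
  event 4 (t=29: INC c by 6): a unchanged
  event 5 (t=35: DEC c by 2): a unchanged
  event 6 (t=43: DEC c by 8): a unchanged
  event 7 (t=50: SET c = 45): a unchanged
  event 8 (t=60: DEC a by 3): a 21 -> 18
  event 9 (t=63: DEC c by 2): a unchanged
  event 10 (t=72: SET b = 25): a unchanged
Final: a = 18

Answer: 18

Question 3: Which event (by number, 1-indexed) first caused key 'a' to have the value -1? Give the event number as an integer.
Looking for first event where a becomes -1:
  event 1: a (absent) -> -1  <-- first match

Answer: 1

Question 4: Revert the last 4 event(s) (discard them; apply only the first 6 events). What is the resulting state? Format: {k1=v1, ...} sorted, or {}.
Answer: {a=21, b=5, c=-4}

Derivation:
Keep first 6 events (discard last 4):
  after event 1 (t=10: DEC a by 1): {a=-1}
  after event 2 (t=19: SET a = 21): {a=21}
  after event 3 (t=21: INC b by 5): {a=21, b=5}
  after event 4 (t=29: INC c by 6): {a=21, b=5, c=6}
  after event 5 (t=35: DEC c by 2): {a=21, b=5, c=4}
  after event 6 (t=43: DEC c by 8): {a=21, b=5, c=-4}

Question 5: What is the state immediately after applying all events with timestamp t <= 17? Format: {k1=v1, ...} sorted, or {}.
Apply events with t <= 17 (1 events):
  after event 1 (t=10: DEC a by 1): {a=-1}

Answer: {a=-1}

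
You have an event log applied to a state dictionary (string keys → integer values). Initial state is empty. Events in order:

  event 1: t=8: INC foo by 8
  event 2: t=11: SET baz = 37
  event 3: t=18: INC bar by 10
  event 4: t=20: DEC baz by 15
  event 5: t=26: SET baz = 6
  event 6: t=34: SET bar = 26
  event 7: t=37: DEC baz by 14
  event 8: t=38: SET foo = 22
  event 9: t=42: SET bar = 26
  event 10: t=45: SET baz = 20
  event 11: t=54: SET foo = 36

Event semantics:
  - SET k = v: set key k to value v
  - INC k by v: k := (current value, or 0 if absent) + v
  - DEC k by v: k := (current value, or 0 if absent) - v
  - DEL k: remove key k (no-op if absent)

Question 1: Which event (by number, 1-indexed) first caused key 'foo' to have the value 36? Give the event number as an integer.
Looking for first event where foo becomes 36:
  event 1: foo = 8
  event 2: foo = 8
  event 3: foo = 8
  event 4: foo = 8
  event 5: foo = 8
  event 6: foo = 8
  event 7: foo = 8
  event 8: foo = 22
  event 9: foo = 22
  event 10: foo = 22
  event 11: foo 22 -> 36  <-- first match

Answer: 11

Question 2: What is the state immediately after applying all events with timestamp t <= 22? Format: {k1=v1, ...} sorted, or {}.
Apply events with t <= 22 (4 events):
  after event 1 (t=8: INC foo by 8): {foo=8}
  after event 2 (t=11: SET baz = 37): {baz=37, foo=8}
  after event 3 (t=18: INC bar by 10): {bar=10, baz=37, foo=8}
  after event 4 (t=20: DEC baz by 15): {bar=10, baz=22, foo=8}

Answer: {bar=10, baz=22, foo=8}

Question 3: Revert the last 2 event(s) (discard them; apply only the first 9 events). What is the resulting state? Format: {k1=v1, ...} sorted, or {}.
Keep first 9 events (discard last 2):
  after event 1 (t=8: INC foo by 8): {foo=8}
  after event 2 (t=11: SET baz = 37): {baz=37, foo=8}
  after event 3 (t=18: INC bar by 10): {bar=10, baz=37, foo=8}
  after event 4 (t=20: DEC baz by 15): {bar=10, baz=22, foo=8}
  after event 5 (t=26: SET baz = 6): {bar=10, baz=6, foo=8}
  after event 6 (t=34: SET bar = 26): {bar=26, baz=6, foo=8}
  after event 7 (t=37: DEC baz by 14): {bar=26, baz=-8, foo=8}
  after event 8 (t=38: SET foo = 22): {bar=26, baz=-8, foo=22}
  after event 9 (t=42: SET bar = 26): {bar=26, baz=-8, foo=22}

Answer: {bar=26, baz=-8, foo=22}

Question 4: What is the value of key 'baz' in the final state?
Track key 'baz' through all 11 events:
  event 1 (t=8: INC foo by 8): baz unchanged
  event 2 (t=11: SET baz = 37): baz (absent) -> 37
  event 3 (t=18: INC bar by 10): baz unchanged
  event 4 (t=20: DEC baz by 15): baz 37 -> 22
  event 5 (t=26: SET baz = 6): baz 22 -> 6
  event 6 (t=34: SET bar = 26): baz unchanged
  event 7 (t=37: DEC baz by 14): baz 6 -> -8
  event 8 (t=38: SET foo = 22): baz unchanged
  event 9 (t=42: SET bar = 26): baz unchanged
  event 10 (t=45: SET baz = 20): baz -8 -> 20
  event 11 (t=54: SET foo = 36): baz unchanged
Final: baz = 20

Answer: 20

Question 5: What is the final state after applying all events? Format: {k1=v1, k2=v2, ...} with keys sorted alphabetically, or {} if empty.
Answer: {bar=26, baz=20, foo=36}

Derivation:
  after event 1 (t=8: INC foo by 8): {foo=8}
  after event 2 (t=11: SET baz = 37): {baz=37, foo=8}
  after event 3 (t=18: INC bar by 10): {bar=10, baz=37, foo=8}
  after event 4 (t=20: DEC baz by 15): {bar=10, baz=22, foo=8}
  after event 5 (t=26: SET baz = 6): {bar=10, baz=6, foo=8}
  after event 6 (t=34: SET bar = 26): {bar=26, baz=6, foo=8}
  after event 7 (t=37: DEC baz by 14): {bar=26, baz=-8, foo=8}
  after event 8 (t=38: SET foo = 22): {bar=26, baz=-8, foo=22}
  after event 9 (t=42: SET bar = 26): {bar=26, baz=-8, foo=22}
  after event 10 (t=45: SET baz = 20): {bar=26, baz=20, foo=22}
  after event 11 (t=54: SET foo = 36): {bar=26, baz=20, foo=36}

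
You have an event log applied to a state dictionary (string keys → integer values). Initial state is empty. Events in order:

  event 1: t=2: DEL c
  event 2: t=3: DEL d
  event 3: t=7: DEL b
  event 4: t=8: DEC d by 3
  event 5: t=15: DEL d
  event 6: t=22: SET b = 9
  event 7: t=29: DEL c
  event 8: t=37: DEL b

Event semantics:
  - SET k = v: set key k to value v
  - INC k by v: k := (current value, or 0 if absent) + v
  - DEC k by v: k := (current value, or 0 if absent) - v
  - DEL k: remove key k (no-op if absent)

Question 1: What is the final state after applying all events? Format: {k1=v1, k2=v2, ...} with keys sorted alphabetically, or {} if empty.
Answer: {}

Derivation:
  after event 1 (t=2: DEL c): {}
  after event 2 (t=3: DEL d): {}
  after event 3 (t=7: DEL b): {}
  after event 4 (t=8: DEC d by 3): {d=-3}
  after event 5 (t=15: DEL d): {}
  after event 6 (t=22: SET b = 9): {b=9}
  after event 7 (t=29: DEL c): {b=9}
  after event 8 (t=37: DEL b): {}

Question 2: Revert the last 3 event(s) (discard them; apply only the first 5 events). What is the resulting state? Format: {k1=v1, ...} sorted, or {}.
Answer: {}

Derivation:
Keep first 5 events (discard last 3):
  after event 1 (t=2: DEL c): {}
  after event 2 (t=3: DEL d): {}
  after event 3 (t=7: DEL b): {}
  after event 4 (t=8: DEC d by 3): {d=-3}
  after event 5 (t=15: DEL d): {}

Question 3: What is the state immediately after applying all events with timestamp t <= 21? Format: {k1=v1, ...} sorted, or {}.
Answer: {}

Derivation:
Apply events with t <= 21 (5 events):
  after event 1 (t=2: DEL c): {}
  after event 2 (t=3: DEL d): {}
  after event 3 (t=7: DEL b): {}
  after event 4 (t=8: DEC d by 3): {d=-3}
  after event 5 (t=15: DEL d): {}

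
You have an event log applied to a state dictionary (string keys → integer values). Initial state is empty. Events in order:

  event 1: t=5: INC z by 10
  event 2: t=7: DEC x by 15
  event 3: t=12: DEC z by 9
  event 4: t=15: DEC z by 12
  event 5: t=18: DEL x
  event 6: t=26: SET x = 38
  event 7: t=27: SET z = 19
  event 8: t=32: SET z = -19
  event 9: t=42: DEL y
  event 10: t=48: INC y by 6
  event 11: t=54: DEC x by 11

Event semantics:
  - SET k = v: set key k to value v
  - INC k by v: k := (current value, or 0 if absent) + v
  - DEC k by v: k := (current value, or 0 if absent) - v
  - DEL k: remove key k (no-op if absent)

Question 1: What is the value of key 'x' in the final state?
Track key 'x' through all 11 events:
  event 1 (t=5: INC z by 10): x unchanged
  event 2 (t=7: DEC x by 15): x (absent) -> -15
  event 3 (t=12: DEC z by 9): x unchanged
  event 4 (t=15: DEC z by 12): x unchanged
  event 5 (t=18: DEL x): x -15 -> (absent)
  event 6 (t=26: SET x = 38): x (absent) -> 38
  event 7 (t=27: SET z = 19): x unchanged
  event 8 (t=32: SET z = -19): x unchanged
  event 9 (t=42: DEL y): x unchanged
  event 10 (t=48: INC y by 6): x unchanged
  event 11 (t=54: DEC x by 11): x 38 -> 27
Final: x = 27

Answer: 27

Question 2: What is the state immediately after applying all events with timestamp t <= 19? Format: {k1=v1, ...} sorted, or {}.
Answer: {z=-11}

Derivation:
Apply events with t <= 19 (5 events):
  after event 1 (t=5: INC z by 10): {z=10}
  after event 2 (t=7: DEC x by 15): {x=-15, z=10}
  after event 3 (t=12: DEC z by 9): {x=-15, z=1}
  after event 4 (t=15: DEC z by 12): {x=-15, z=-11}
  after event 5 (t=18: DEL x): {z=-11}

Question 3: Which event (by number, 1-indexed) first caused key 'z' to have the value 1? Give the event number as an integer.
Answer: 3

Derivation:
Looking for first event where z becomes 1:
  event 1: z = 10
  event 2: z = 10
  event 3: z 10 -> 1  <-- first match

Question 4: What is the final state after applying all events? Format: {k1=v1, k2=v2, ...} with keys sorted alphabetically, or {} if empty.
Answer: {x=27, y=6, z=-19}

Derivation:
  after event 1 (t=5: INC z by 10): {z=10}
  after event 2 (t=7: DEC x by 15): {x=-15, z=10}
  after event 3 (t=12: DEC z by 9): {x=-15, z=1}
  after event 4 (t=15: DEC z by 12): {x=-15, z=-11}
  after event 5 (t=18: DEL x): {z=-11}
  after event 6 (t=26: SET x = 38): {x=38, z=-11}
  after event 7 (t=27: SET z = 19): {x=38, z=19}
  after event 8 (t=32: SET z = -19): {x=38, z=-19}
  after event 9 (t=42: DEL y): {x=38, z=-19}
  after event 10 (t=48: INC y by 6): {x=38, y=6, z=-19}
  after event 11 (t=54: DEC x by 11): {x=27, y=6, z=-19}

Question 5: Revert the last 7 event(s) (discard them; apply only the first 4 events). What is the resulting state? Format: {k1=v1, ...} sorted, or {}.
Keep first 4 events (discard last 7):
  after event 1 (t=5: INC z by 10): {z=10}
  after event 2 (t=7: DEC x by 15): {x=-15, z=10}
  after event 3 (t=12: DEC z by 9): {x=-15, z=1}
  after event 4 (t=15: DEC z by 12): {x=-15, z=-11}

Answer: {x=-15, z=-11}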